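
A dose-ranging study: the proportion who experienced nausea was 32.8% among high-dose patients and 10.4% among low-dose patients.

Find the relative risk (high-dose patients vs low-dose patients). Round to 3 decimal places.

RR = 0.3280 / 0.1040 = 3.154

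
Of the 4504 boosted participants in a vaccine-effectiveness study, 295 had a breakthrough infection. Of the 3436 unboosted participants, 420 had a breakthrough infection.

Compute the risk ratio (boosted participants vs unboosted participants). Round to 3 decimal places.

risk, boosted participants = 295/4504 = 0.0655
risk, unboosted participants = 420/3436 = 0.1222
RR = 0.0655 / 0.1222 = 0.536

0.536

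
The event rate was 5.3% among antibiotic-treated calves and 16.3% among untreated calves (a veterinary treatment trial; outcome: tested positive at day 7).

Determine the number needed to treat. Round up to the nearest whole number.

10

absolute risk difference = 0.110000
1 / 0.110000 = 9.091 → round up → 10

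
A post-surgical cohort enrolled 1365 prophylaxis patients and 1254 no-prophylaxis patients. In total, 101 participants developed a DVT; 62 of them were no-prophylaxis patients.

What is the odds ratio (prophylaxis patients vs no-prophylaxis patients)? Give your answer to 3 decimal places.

prophylaxis patients with the outcome: 101 − 62 = 39
prophylaxis patients without the outcome: 1365 − 39 = 1326
no-prophylaxis patients without the outcome: 1254 − 62 = 1192
odds, prophylaxis patients = 39/1326 = 0.02941
odds, no-prophylaxis patients = 62/1192 = 0.05201
OR = 0.02941 / 0.05201 = 0.565

OR: 0.565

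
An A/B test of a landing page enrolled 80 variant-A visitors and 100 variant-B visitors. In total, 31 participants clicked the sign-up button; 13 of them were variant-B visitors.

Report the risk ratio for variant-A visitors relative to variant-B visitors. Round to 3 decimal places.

variant-A visitors with the outcome: 31 − 13 = 18
variant-A visitors without the outcome: 80 − 18 = 62
variant-B visitors without the outcome: 100 − 13 = 87
risk, variant-A visitors = 18/80 = 0.2250
risk, variant-B visitors = 13/100 = 0.1300
RR = 0.2250 / 0.1300 = 1.731

1.731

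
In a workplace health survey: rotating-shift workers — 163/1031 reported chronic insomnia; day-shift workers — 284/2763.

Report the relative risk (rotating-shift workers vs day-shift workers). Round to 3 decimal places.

risk, rotating-shift workers = 163/1031 = 0.1581
risk, day-shift workers = 284/2763 = 0.1028
RR = 0.1581 / 0.1028 = 1.538

RR ≈ 1.538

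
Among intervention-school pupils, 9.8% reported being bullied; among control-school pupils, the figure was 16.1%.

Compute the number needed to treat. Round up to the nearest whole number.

absolute risk difference = 0.063000
1 / 0.063000 = 15.873 → round up → 16

16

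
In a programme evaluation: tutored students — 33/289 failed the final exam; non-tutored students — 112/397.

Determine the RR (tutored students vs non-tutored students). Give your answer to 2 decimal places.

0.40

risk, tutored students = 33/289 = 0.1142
risk, non-tutored students = 112/397 = 0.2821
RR = 0.1142 / 0.2821 = 0.40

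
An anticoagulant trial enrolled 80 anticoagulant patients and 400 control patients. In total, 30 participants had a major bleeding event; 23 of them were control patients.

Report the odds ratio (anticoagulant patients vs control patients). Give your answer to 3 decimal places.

anticoagulant patients with the outcome: 30 − 23 = 7
anticoagulant patients without the outcome: 80 − 7 = 73
control patients without the outcome: 400 − 23 = 377
odds, anticoagulant patients = 7/73 = 0.0959
odds, control patients = 23/377 = 0.0610
OR = 0.0959 / 0.0610 = 1.572

1.572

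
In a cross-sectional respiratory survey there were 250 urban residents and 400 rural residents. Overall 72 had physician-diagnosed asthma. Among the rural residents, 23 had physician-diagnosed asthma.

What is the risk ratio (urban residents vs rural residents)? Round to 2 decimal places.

urban residents with the outcome: 72 − 23 = 49
urban residents without the outcome: 250 − 49 = 201
rural residents without the outcome: 400 − 23 = 377
risk, urban residents = 49/250 = 0.1960
risk, rural residents = 23/400 = 0.0575
RR = 0.1960 / 0.0575 = 3.41

RR ≈ 3.41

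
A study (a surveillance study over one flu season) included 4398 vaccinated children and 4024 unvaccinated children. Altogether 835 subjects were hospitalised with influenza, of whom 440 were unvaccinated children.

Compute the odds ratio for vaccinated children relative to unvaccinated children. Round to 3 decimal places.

vaccinated children with the outcome: 835 − 440 = 395
vaccinated children without the outcome: 4398 − 395 = 4003
unvaccinated children without the outcome: 4024 − 440 = 3584
OR = (395 × 3584) / (4003 × 440) = 1415680/1761320 ≈ 0.804

0.804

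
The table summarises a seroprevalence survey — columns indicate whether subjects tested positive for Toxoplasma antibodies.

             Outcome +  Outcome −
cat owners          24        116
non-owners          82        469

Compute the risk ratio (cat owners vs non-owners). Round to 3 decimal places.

RR ≈ 1.152

risk, cat owners = 24/140 = 0.1714
risk, non-owners = 82/551 = 0.1488
RR = 0.1714 / 0.1488 = 1.152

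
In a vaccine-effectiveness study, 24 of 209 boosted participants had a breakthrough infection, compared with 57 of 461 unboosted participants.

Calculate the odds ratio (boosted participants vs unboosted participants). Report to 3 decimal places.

odds, boosted participants = 24/185 = 0.1297
odds, unboosted participants = 57/404 = 0.1411
OR = 0.1297 / 0.1411 = 0.919

0.919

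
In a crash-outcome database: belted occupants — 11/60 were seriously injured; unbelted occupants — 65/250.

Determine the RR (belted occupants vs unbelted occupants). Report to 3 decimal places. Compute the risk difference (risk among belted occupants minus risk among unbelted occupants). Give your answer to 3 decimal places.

RR = 0.705; RD = -0.077

risk, belted occupants = 11/60 = 0.1833
risk, unbelted occupants = 65/250 = 0.2600
RR = 0.1833 / 0.2600 = 0.705
risk difference = 0.1833 − 0.2600 = -0.077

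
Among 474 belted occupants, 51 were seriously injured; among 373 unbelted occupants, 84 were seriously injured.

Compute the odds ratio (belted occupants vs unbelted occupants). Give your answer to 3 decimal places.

OR = (51 × 289) / (423 × 84) = 14739/35532 ≈ 0.415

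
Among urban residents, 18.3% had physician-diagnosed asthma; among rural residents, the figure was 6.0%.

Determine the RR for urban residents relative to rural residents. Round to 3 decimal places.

RR = 0.1830 / 0.0600 = 3.050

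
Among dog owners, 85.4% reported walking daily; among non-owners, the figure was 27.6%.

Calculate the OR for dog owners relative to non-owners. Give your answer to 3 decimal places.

OR ≈ 15.344

odds, dog owners = 0.8540/0.1460 = 5.8493
odds, non-owners = 0.2760/0.7240 = 0.3812
OR = 5.8493 / 0.3812 = 15.344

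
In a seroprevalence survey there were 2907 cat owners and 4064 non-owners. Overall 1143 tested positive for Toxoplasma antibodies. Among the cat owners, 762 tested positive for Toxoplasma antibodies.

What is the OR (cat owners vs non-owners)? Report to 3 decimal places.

cat owners without the outcome: 2907 − 762 = 2145
non-owners with the outcome: 1143 − 762 = 381
non-owners without the outcome: 4064 − 381 = 3683
OR = (762 × 3683) / (2145 × 381) = 2806446/817245 ≈ 3.434

OR: 3.434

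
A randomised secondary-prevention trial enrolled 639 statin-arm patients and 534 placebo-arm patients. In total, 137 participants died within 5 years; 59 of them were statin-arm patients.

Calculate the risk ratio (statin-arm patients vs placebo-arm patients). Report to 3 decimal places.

statin-arm patients without the outcome: 639 − 59 = 580
placebo-arm patients with the outcome: 137 − 59 = 78
placebo-arm patients without the outcome: 534 − 78 = 456
risk, statin-arm patients = 59/639 = 0.0923
risk, placebo-arm patients = 78/534 = 0.1461
RR = 0.0923 / 0.1461 = 0.632

0.632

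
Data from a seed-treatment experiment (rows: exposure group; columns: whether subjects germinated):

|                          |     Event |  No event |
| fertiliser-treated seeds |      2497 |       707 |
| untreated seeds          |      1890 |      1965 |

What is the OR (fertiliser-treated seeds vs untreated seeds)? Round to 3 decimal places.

odds, fertiliser-treated seeds = 2497/707 = 3.5318
odds, untreated seeds = 1890/1965 = 0.9618
OR = 3.5318 / 0.9618 = 3.672

3.672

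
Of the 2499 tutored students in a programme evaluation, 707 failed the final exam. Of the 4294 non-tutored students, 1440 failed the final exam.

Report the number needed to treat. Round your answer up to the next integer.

risk, tutored students = 707/2499 = 0.282913
risk, non-tutored students = 1440/4294 = 0.335352
absolute risk difference = 0.052438
1 / 0.052438 = 19.070 → round up → 20

20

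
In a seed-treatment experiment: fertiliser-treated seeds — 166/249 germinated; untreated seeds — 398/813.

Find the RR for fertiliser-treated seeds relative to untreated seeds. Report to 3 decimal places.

RR: 1.362

risk, fertiliser-treated seeds = 166/249 = 0.6667
risk, untreated seeds = 398/813 = 0.4895
RR = 0.6667 / 0.4895 = 1.362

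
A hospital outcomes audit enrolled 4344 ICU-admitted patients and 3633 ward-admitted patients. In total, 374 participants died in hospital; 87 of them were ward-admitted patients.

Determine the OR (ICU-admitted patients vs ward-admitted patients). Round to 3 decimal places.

ICU-admitted patients with the outcome: 374 − 87 = 287
ICU-admitted patients without the outcome: 4344 − 287 = 4057
ward-admitted patients without the outcome: 3633 − 87 = 3546
OR = (287 × 3546) / (4057 × 87) = 1017702/352959 ≈ 2.883

OR = 2.883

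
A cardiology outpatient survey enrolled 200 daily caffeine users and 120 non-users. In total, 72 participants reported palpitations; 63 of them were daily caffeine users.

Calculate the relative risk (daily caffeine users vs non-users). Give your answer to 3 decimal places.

RR: 4.200

daily caffeine users without the outcome: 200 − 63 = 137
non-users with the outcome: 72 − 63 = 9
non-users without the outcome: 120 − 9 = 111
risk, daily caffeine users = 63/200 = 0.3150
risk, non-users = 9/120 = 0.0750
RR = 0.3150 / 0.0750 = 4.200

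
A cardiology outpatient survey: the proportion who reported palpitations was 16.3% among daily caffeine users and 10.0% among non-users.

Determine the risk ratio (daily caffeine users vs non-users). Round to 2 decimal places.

RR = 0.1630 / 0.1000 = 1.63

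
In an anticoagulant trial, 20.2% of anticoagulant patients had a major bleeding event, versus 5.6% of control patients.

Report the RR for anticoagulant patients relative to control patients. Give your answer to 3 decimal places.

RR = 0.2020 / 0.0560 = 3.607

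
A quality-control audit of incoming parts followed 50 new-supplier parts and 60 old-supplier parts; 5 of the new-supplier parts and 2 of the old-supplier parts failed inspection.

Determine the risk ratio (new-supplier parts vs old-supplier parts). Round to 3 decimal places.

3.000

risk, new-supplier parts = 5/50 = 0.10000
risk, old-supplier parts = 2/60 = 0.03333
RR = 0.10000 / 0.03333 = 3.000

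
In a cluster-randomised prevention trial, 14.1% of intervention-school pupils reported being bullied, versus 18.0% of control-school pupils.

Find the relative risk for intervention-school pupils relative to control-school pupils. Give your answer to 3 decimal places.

RR = 0.1410 / 0.1800 = 0.783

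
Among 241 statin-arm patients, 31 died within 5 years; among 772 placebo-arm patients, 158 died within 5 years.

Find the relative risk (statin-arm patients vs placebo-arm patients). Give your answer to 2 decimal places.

risk, statin-arm patients = 31/241 = 0.1286
risk, placebo-arm patients = 158/772 = 0.2047
RR = 0.1286 / 0.2047 = 0.63

RR: 0.63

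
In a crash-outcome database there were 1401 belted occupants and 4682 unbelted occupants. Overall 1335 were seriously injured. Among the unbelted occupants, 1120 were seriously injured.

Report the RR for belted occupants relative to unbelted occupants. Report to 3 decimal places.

RR ≈ 0.642

belted occupants with the outcome: 1335 − 1120 = 215
belted occupants without the outcome: 1401 − 215 = 1186
unbelted occupants without the outcome: 4682 − 1120 = 3562
risk, belted occupants = 215/1401 = 0.1535
risk, unbelted occupants = 1120/4682 = 0.2392
RR = 0.1535 / 0.2392 = 0.642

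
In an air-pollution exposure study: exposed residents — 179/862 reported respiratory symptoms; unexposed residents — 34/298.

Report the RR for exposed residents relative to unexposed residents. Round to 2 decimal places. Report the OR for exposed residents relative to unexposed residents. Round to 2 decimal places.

RR = 1.82; OR = 2.03

risk, exposed residents = 179/862 = 0.2077
risk, unexposed residents = 34/298 = 0.1141
RR = 0.2077 / 0.1141 = 1.82
OR = (179 × 264) / (683 × 34) = 47256/23222 ≈ 2.03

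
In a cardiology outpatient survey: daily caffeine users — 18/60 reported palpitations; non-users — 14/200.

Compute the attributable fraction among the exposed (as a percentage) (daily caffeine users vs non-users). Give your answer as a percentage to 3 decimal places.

AR% = 76.667%

risk, daily caffeine users = 18/60 = 0.3000
risk, non-users = 14/200 = 0.0700
AR% = (0.3000 − 0.0700) / 0.3000 = 0.7667 → 76.667%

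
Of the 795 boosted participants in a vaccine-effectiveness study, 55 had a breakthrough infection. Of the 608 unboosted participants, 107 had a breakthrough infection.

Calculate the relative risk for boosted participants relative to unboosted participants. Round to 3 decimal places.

risk, boosted participants = 55/795 = 0.0692
risk, unboosted participants = 107/608 = 0.1760
RR = 0.0692 / 0.1760 = 0.393

0.393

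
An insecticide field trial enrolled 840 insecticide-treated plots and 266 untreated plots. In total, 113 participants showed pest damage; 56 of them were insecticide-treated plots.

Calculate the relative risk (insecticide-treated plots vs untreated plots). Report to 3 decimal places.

insecticide-treated plots without the outcome: 840 − 56 = 784
untreated plots with the outcome: 113 − 56 = 57
untreated plots without the outcome: 266 − 57 = 209
risk, insecticide-treated plots = 56/840 = 0.0667
risk, untreated plots = 57/266 = 0.2143
RR = 0.0667 / 0.2143 = 0.311

0.311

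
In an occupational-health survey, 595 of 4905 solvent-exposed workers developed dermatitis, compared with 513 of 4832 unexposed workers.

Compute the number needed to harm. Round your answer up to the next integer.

risk, solvent-exposed workers = 595/4905 = 0.121305
risk, unexposed workers = 513/4832 = 0.106167
absolute risk difference = 0.015138
1 / 0.015138 = 66.059 → round up → 67

NNH ≈ 67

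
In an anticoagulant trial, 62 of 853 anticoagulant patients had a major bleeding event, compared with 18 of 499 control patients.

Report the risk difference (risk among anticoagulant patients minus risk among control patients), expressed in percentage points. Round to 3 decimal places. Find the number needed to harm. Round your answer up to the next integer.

RD = 3.661; NNH = 28

risk, anticoagulant patients = 62/853 = 0.07268
risk, control patients = 18/499 = 0.03607
risk difference = 0.07268 − 0.03607 = 0.03661 → 3.661 percentage points
absolute risk difference = 0.036612
1 / 0.036612 = 27.313 → round up → 28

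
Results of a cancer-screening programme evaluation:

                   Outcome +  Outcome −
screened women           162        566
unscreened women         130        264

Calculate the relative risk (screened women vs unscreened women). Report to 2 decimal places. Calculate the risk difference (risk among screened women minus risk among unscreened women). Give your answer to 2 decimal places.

RR = 0.67; RD = -0.11

risk, screened women = 162/728 = 0.2225
risk, unscreened women = 130/394 = 0.3299
RR = 0.2225 / 0.3299 = 0.67
risk difference = 0.2225 − 0.3299 = -0.11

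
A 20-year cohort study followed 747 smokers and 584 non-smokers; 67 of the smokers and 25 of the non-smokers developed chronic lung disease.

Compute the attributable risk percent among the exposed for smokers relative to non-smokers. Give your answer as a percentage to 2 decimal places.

AR%: 52.27%

risk, smokers = 67/747 = 0.08969
risk, non-smokers = 25/584 = 0.04281
AR% = (0.08969 − 0.04281) / 0.08969 = 0.5227 → 52.27%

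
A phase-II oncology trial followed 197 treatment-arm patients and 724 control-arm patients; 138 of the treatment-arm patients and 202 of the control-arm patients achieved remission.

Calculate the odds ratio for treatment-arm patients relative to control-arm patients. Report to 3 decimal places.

OR = (138 × 522) / (59 × 202) = 72036/11918 ≈ 6.044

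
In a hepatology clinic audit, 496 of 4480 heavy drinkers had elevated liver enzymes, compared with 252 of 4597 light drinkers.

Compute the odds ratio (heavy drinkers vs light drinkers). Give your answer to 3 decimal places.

2.147

odds, heavy drinkers = 496/3984 = 0.1245
odds, light drinkers = 252/4345 = 0.0580
OR = 0.1245 / 0.0580 = 2.147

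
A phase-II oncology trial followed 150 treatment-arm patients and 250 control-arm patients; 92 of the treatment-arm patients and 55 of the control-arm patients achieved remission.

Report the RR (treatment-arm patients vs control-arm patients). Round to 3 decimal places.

risk, treatment-arm patients = 92/150 = 0.6133
risk, control-arm patients = 55/250 = 0.2200
RR = 0.6133 / 0.2200 = 2.788

2.788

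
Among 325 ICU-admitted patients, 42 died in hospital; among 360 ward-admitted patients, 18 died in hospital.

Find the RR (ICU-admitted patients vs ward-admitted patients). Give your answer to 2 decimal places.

risk, ICU-admitted patients = 42/325 = 0.1292
risk, ward-admitted patients = 18/360 = 0.0500
RR = 0.1292 / 0.0500 = 2.58

RR ≈ 2.58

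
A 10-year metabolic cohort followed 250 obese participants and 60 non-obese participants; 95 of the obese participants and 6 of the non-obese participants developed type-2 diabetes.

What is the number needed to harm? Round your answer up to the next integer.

4

risk, obese participants = 95/250 = 0.380000
risk, non-obese participants = 6/60 = 0.100000
absolute risk difference = 0.280000
1 / 0.280000 = 3.571 → round up → 4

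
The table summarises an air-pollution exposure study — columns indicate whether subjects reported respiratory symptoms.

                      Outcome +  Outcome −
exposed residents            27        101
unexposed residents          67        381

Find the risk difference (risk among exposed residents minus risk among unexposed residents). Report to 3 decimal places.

0.061

risk, exposed residents = 27/128 = 0.2109
risk, unexposed residents = 67/448 = 0.1496
risk difference = 0.2109 − 0.1496 = 0.061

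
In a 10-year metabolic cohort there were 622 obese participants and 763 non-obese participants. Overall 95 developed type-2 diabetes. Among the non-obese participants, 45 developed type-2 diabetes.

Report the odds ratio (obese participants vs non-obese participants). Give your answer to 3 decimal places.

1.395

obese participants with the outcome: 95 − 45 = 50
obese participants without the outcome: 622 − 50 = 572
non-obese participants without the outcome: 763 − 45 = 718
OR = (50 × 718) / (572 × 45) = 35900/25740 ≈ 1.395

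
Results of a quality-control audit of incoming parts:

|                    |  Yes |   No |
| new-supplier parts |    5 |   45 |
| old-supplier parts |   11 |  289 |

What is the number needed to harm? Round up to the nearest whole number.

risk, new-supplier parts = 5/50 = 0.100000
risk, old-supplier parts = 11/300 = 0.036667
absolute risk difference = 0.063333
1 / 0.063333 = 15.790 → round up → 16

NNH ≈ 16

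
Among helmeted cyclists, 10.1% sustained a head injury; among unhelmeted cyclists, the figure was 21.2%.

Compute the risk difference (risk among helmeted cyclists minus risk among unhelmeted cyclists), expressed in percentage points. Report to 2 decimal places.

risk difference = 0.1010 − 0.2120 = -0.1110 → -11.10 percentage points

-11.10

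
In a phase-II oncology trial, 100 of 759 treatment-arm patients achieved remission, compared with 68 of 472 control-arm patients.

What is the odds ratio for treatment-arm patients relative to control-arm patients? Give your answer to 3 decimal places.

OR = (100 × 404) / (659 × 68) = 40400/44812 ≈ 0.902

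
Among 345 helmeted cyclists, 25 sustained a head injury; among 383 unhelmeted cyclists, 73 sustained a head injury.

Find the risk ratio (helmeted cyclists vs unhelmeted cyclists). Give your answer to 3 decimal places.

risk, helmeted cyclists = 25/345 = 0.0725
risk, unhelmeted cyclists = 73/383 = 0.1906
RR = 0.0725 / 0.1906 = 0.380

RR ≈ 0.380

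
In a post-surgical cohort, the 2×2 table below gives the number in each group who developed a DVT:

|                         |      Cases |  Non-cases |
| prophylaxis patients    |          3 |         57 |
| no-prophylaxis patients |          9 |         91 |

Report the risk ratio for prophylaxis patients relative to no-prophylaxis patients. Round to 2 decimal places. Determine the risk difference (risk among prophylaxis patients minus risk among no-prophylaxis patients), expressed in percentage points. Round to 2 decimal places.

risk, prophylaxis patients = 3/60 = 0.0500
risk, no-prophylaxis patients = 9/100 = 0.0900
RR = 0.0500 / 0.0900 = 0.56
risk difference = 0.0500 − 0.0900 = -0.0400 → -4.00 percentage points

RR = 0.56; RD = -4.00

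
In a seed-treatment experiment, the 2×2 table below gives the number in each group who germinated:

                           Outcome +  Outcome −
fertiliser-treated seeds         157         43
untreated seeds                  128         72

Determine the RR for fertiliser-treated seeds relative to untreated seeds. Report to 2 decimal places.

1.23

risk, fertiliser-treated seeds = 157/200 = 0.7850
risk, untreated seeds = 128/200 = 0.6400
RR = 0.7850 / 0.6400 = 1.23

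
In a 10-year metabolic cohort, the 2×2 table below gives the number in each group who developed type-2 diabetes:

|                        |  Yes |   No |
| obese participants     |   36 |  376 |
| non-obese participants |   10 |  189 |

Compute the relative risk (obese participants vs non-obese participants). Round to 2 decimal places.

1.74

risk, obese participants = 36/412 = 0.0874
risk, non-obese participants = 10/199 = 0.0503
RR = 0.0874 / 0.0503 = 1.74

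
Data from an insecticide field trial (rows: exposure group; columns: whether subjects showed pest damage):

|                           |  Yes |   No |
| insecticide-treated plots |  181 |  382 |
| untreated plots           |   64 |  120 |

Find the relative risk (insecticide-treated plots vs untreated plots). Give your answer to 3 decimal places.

RR ≈ 0.924

risk, insecticide-treated plots = 181/563 = 0.3215
risk, untreated plots = 64/184 = 0.3478
RR = 0.3215 / 0.3478 = 0.924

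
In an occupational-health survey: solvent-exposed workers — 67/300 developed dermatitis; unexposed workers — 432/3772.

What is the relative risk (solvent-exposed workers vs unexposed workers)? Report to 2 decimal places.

risk, solvent-exposed workers = 67/300 = 0.2233
risk, unexposed workers = 432/3772 = 0.1145
RR = 0.2233 / 0.1145 = 1.95

RR ≈ 1.95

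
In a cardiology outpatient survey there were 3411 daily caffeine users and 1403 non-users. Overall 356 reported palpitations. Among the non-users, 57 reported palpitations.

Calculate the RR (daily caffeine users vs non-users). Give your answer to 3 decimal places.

2.158

daily caffeine users with the outcome: 356 − 57 = 299
daily caffeine users without the outcome: 3411 − 299 = 3112
non-users without the outcome: 1403 − 57 = 1346
risk, daily caffeine users = 299/3411 = 0.08766
risk, non-users = 57/1403 = 0.04063
RR = 0.08766 / 0.04063 = 2.158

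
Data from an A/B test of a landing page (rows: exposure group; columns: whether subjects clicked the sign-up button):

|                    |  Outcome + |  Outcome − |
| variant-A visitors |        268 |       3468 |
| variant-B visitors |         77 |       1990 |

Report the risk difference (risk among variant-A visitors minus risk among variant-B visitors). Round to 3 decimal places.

0.034

risk, variant-A visitors = 268/3736 = 0.07173
risk, variant-B visitors = 77/2067 = 0.03725
risk difference = 0.07173 − 0.03725 = 0.034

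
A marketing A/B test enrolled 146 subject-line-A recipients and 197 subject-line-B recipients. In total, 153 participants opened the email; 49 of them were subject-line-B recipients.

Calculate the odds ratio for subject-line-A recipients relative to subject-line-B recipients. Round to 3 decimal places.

OR = 7.479

subject-line-A recipients with the outcome: 153 − 49 = 104
subject-line-A recipients without the outcome: 146 − 104 = 42
subject-line-B recipients without the outcome: 197 − 49 = 148
OR = (104 × 148) / (42 × 49) = 15392/2058 ≈ 7.479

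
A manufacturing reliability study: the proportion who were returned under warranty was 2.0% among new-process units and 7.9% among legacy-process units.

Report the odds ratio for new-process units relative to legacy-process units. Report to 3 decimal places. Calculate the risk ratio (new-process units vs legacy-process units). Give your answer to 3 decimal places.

OR = 0.238; RR = 0.253

odds, new-process units = 0.02000/0.98000 = 0.02041
odds, legacy-process units = 0.07900/0.92100 = 0.08578
OR = 0.02041 / 0.08578 = 0.238
RR = 0.02000 / 0.07900 = 0.253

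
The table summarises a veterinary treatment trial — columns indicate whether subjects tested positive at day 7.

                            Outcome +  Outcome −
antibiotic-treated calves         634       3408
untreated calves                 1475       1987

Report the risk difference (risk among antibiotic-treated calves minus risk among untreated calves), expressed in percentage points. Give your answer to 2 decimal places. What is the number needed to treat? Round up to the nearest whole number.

risk, antibiotic-treated calves = 634/4042 = 0.1569
risk, untreated calves = 1475/3462 = 0.4261
risk difference = 0.1569 − 0.4261 = -0.2692 → -26.92 percentage points
absolute risk difference = 0.269201
1 / 0.269201 = 3.715 → round up → 4

RD = -26.92; NNT = 4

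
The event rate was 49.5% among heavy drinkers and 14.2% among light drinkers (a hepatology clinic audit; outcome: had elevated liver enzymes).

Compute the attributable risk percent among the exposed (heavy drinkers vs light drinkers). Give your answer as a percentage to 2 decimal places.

AR% = (0.4950 − 0.1420) / 0.4950 = 0.7131 → 71.31%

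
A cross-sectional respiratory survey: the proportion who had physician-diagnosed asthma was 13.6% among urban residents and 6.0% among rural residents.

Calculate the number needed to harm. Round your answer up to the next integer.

14

absolute risk difference = 0.076000
1 / 0.076000 = 13.158 → round up → 14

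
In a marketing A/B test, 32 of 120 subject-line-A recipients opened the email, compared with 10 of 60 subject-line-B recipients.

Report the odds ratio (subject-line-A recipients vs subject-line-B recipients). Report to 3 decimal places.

OR = 1.818

odds, subject-line-A recipients = 32/88 = 0.3636
odds, subject-line-B recipients = 10/50 = 0.2000
OR = 0.3636 / 0.2000 = 1.818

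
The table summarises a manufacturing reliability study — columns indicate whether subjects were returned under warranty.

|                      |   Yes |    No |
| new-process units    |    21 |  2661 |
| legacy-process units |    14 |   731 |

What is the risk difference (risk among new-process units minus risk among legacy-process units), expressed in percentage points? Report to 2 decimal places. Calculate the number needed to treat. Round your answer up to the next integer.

RD = -1.10; NNT = 92

risk, new-process units = 21/2682 = 0.00783
risk, legacy-process units = 14/745 = 0.01879
risk difference = 0.00783 − 0.01879 = -0.01096 → -1.10 percentage points
absolute risk difference = 0.010962
1 / 0.010962 = 91.224 → round up → 92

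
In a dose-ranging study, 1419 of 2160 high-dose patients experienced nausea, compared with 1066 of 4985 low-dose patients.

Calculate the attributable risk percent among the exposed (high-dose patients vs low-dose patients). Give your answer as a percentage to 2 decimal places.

67.45%

risk, high-dose patients = 1419/2160 = 0.6569
risk, low-dose patients = 1066/4985 = 0.2138
AR% = (0.6569 − 0.2138) / 0.6569 = 0.6745 → 67.45%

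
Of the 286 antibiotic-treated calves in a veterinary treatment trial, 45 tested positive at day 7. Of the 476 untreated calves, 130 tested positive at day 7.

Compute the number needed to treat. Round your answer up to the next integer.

NNT: 9

risk, antibiotic-treated calves = 45/286 = 0.157343
risk, untreated calves = 130/476 = 0.273109
absolute risk difference = 0.115767
1 / 0.115767 = 8.638 → round up → 9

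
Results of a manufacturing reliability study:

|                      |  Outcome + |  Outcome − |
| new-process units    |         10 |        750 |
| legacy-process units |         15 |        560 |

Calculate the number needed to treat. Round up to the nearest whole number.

78

risk, new-process units = 10/760 = 0.013158
risk, legacy-process units = 15/575 = 0.026087
absolute risk difference = 0.012929
1 / 0.012929 = 77.346 → round up → 78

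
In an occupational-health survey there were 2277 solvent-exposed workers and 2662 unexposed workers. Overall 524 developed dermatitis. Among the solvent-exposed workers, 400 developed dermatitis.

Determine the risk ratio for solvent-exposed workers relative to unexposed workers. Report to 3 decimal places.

RR = 3.771

solvent-exposed workers without the outcome: 2277 − 400 = 1877
unexposed workers with the outcome: 524 − 400 = 124
unexposed workers without the outcome: 2662 − 124 = 2538
risk, solvent-exposed workers = 400/2277 = 0.17567
risk, unexposed workers = 124/2662 = 0.04658
RR = 0.17567 / 0.04658 = 3.771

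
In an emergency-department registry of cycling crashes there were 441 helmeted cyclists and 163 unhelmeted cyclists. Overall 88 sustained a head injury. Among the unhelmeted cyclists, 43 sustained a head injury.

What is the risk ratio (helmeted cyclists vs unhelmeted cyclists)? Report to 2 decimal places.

RR: 0.39

helmeted cyclists with the outcome: 88 − 43 = 45
helmeted cyclists without the outcome: 441 − 45 = 396
unhelmeted cyclists without the outcome: 163 − 43 = 120
risk, helmeted cyclists = 45/441 = 0.1020
risk, unhelmeted cyclists = 43/163 = 0.2638
RR = 0.1020 / 0.2638 = 0.39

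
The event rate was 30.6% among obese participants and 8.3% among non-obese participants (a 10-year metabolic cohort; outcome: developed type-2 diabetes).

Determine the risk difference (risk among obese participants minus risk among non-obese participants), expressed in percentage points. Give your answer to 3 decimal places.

22.300

risk difference = 0.3060 − 0.0830 = 0.2230 → 22.300 percentage points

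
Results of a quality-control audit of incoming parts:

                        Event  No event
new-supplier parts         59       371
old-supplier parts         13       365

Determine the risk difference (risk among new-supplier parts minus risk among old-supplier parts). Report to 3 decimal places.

0.103

risk, new-supplier parts = 59/430 = 0.13721
risk, old-supplier parts = 13/378 = 0.03439
risk difference = 0.13721 − 0.03439 = 0.103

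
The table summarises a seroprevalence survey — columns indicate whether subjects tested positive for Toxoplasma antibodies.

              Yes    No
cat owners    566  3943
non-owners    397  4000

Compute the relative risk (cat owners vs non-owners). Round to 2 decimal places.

1.39

risk, cat owners = 566/4509 = 0.1255
risk, non-owners = 397/4397 = 0.0903
RR = 0.1255 / 0.0903 = 1.39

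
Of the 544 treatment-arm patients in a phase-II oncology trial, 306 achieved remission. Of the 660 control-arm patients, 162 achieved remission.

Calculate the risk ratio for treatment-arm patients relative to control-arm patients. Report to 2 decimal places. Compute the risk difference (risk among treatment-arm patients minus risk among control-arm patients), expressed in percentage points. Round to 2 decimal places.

risk, treatment-arm patients = 306/544 = 0.5625
risk, control-arm patients = 162/660 = 0.2455
RR = 0.5625 / 0.2455 = 2.29
risk difference = 0.5625 − 0.2455 = 0.3170 → 31.70 percentage points

RR = 2.29; RD = 31.70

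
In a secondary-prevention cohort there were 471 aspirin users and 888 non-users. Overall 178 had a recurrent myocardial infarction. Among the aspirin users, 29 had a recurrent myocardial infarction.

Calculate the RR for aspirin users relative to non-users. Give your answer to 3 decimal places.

aspirin users without the outcome: 471 − 29 = 442
non-users with the outcome: 178 − 29 = 149
non-users without the outcome: 888 − 149 = 739
risk, aspirin users = 29/471 = 0.0616
risk, non-users = 149/888 = 0.1678
RR = 0.0616 / 0.1678 = 0.367

RR: 0.367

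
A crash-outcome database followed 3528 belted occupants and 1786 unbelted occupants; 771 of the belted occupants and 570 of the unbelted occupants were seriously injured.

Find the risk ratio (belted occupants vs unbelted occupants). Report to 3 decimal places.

risk, belted occupants = 771/3528 = 0.2185
risk, unbelted occupants = 570/1786 = 0.3191
RR = 0.2185 / 0.3191 = 0.685

RR = 0.685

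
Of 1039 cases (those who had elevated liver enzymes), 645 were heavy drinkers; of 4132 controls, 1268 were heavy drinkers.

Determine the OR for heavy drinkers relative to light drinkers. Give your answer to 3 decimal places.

OR = (645 × 2864) / (1268 × 394) = 1847280/499592 ≈ 3.698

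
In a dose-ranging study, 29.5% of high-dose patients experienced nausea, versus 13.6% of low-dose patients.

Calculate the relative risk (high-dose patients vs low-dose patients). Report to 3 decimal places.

RR = 0.2950 / 0.1360 = 2.169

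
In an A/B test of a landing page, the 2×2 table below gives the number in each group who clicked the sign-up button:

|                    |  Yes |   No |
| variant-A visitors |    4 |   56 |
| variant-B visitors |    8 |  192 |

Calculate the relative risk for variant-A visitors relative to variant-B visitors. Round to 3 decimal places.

1.667

risk, variant-A visitors = 4/60 = 0.06667
risk, variant-B visitors = 8/200 = 0.04000
RR = 0.06667 / 0.04000 = 1.667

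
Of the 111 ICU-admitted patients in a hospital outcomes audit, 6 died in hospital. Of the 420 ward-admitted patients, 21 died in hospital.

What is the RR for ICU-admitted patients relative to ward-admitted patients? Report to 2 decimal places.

risk, ICU-admitted patients = 6/111 = 0.0541
risk, ward-admitted patients = 21/420 = 0.0500
RR = 0.0541 / 0.0500 = 1.08

1.08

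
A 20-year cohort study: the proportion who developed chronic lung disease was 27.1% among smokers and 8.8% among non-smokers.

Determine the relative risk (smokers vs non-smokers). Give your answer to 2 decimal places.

RR = 0.2710 / 0.0880 = 3.08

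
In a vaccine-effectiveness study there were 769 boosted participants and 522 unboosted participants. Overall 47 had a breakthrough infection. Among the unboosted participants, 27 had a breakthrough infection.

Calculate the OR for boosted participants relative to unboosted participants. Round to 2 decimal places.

OR: 0.49

boosted participants with the outcome: 47 − 27 = 20
boosted participants without the outcome: 769 − 20 = 749
unboosted participants without the outcome: 522 − 27 = 495
odds, boosted participants = 20/749 = 0.02670
odds, unboosted participants = 27/495 = 0.05455
OR = 0.02670 / 0.05455 = 0.49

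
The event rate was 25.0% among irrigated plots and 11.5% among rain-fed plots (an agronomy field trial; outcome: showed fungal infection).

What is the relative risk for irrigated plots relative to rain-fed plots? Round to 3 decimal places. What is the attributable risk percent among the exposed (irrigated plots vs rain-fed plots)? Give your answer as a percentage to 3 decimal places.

RR = 0.2500 / 0.1150 = 2.174
AR% = (0.2500 − 0.1150) / 0.2500 = 0.5400 → 54.000%

RR = 2.174; AR% = 54.000%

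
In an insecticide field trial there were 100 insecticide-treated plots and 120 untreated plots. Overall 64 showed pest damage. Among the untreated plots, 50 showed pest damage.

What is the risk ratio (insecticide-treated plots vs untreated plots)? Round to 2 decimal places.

0.34

insecticide-treated plots with the outcome: 64 − 50 = 14
insecticide-treated plots without the outcome: 100 − 14 = 86
untreated plots without the outcome: 120 − 50 = 70
risk, insecticide-treated plots = 14/100 = 0.1400
risk, untreated plots = 50/120 = 0.4167
RR = 0.1400 / 0.4167 = 0.34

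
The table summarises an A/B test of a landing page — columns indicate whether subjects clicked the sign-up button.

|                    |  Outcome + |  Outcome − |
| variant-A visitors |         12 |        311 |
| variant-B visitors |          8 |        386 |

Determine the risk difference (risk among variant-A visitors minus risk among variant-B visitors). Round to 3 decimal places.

0.017

risk, variant-A visitors = 12/323 = 0.03715
risk, variant-B visitors = 8/394 = 0.02030
risk difference = 0.03715 − 0.02030 = 0.017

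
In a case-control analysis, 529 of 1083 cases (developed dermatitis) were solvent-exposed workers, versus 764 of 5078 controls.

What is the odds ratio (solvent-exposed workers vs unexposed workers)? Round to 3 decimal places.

OR = (529 × 4314) / (764 × 554) = 2282106/423256 ≈ 5.392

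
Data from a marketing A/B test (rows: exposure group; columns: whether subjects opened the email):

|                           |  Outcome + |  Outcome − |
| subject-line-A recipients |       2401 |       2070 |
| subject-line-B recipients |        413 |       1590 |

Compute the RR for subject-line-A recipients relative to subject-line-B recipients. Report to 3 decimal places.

2.604

risk, subject-line-A recipients = 2401/4471 = 0.5370
risk, subject-line-B recipients = 413/2003 = 0.2062
RR = 0.5370 / 0.2062 = 2.604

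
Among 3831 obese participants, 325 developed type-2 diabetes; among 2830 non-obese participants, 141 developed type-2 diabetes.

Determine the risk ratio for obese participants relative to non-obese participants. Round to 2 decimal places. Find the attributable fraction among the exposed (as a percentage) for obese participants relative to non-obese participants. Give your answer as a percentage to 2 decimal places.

RR = 1.70; AR% = 41.27%

risk, obese participants = 325/3831 = 0.08483
risk, non-obese participants = 141/2830 = 0.04982
RR = 0.08483 / 0.04982 = 1.70
AR% = (0.08483 − 0.04982) / 0.08483 = 0.4127 → 41.27%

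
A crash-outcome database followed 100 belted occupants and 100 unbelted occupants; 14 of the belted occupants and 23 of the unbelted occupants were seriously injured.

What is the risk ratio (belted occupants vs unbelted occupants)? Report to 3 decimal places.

0.609

risk, belted occupants = 14/100 = 0.1400
risk, unbelted occupants = 23/100 = 0.2300
RR = 0.1400 / 0.2300 = 0.609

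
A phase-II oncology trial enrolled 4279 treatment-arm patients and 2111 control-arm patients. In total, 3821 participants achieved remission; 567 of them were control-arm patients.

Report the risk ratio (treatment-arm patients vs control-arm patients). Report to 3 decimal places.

RR = 2.831

treatment-arm patients with the outcome: 3821 − 567 = 3254
treatment-arm patients without the outcome: 4279 − 3254 = 1025
control-arm patients without the outcome: 2111 − 567 = 1544
risk, treatment-arm patients = 3254/4279 = 0.7605
risk, control-arm patients = 567/2111 = 0.2686
RR = 0.7605 / 0.2686 = 2.831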